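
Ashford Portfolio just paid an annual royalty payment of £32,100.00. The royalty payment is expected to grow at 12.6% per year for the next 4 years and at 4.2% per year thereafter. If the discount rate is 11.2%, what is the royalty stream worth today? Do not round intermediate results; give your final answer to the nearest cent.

£634845.71

D_1 = 36144.60000
D_2 = 40698.81960
D_3 = 45826.87087
D_4 = 51601.05660
Terminal value at year 4: TV = D_4×(1+g_2)/(r−g_2) = 53768.30098/0.07 = 768118.58538
P_0 = D_1/(1+r)^1 + D_2/(1+r)^2 + D_3/(1+r)^3 + D_4/(1+r)^4 + TV/(1+r)^4
    = 32504.13669 + 32913.36143 + 33327.73829 + 33747.33211 + 502353.14374 = 634845.71226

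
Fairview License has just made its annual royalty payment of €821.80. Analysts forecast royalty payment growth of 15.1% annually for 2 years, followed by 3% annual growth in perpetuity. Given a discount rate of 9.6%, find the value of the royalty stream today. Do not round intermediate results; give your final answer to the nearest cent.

D_1 = 945.89180
D_2 = 1088.72146
Terminal value at year 2: TV = D_2×(1+g_2)/(r−g_2) = 1121.38311/0.066 = 16990.65312
P_0 = D_1/(1+r)^1 + D_2/(1+r)^2 + TV/(1+r)^2
    = 863.03996 + 906.34945 + 14144.54446 = 15913.93387

€15913.93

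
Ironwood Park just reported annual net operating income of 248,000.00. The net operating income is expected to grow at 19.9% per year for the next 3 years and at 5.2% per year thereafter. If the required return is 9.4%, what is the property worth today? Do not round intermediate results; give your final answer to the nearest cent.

9073732.23

D_1 = 297352.00000
D_2 = 356525.04800
D_3 = 427473.53255
Terminal value at year 3: TV = D_3×(1+g_2)/(r−g_2) = 449702.15624/0.042 = 10707194.19630
P_0 = D_1/(1+r)^1 + D_2/(1+r)^2 + D_3/(1+r)^3 + TV/(1+r)^3
    = 271802.55941 + 297889.64236 + 326480.51297 + 8177559.51527 = 9073732.23001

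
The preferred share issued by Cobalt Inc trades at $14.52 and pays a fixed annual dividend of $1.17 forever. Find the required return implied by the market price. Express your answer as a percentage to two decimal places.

P = C/r ⇒ r = C/P = $1.17/$14.52 = 0.080579

8.06%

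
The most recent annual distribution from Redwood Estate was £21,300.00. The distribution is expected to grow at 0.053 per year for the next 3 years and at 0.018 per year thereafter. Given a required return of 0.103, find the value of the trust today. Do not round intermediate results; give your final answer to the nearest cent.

D_1 = 22428.90000
D_2 = 23617.63170
D_3 = 24869.36618
Terminal value at year 3: TV = D_3×(1+g_2)/(r−g_2) = 25317.01477/0.085 = 297847.23260
P_0 = D_1/(1+r)^1 + D_2/(1+r)^2 + D_3/(1+r)^3 + TV/(1+r)^3
    = 20334.45150 + 19412.67219 + 18532.67798 + 221956.07279 = 280235.87446

£280235.87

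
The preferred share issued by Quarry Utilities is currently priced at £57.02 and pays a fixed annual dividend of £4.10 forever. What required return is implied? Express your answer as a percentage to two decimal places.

7.19%

P = C/r ⇒ r = C/P = £4.10/£57.02 = 0.071905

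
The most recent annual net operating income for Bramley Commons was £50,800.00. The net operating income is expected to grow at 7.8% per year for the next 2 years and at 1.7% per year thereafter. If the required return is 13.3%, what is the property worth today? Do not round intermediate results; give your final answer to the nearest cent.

£497506.66

D_1 = 54762.40000
D_2 = 59033.86720
Terminal value at year 2: TV = D_2×(1+g_2)/(r−g_2) = 60037.44294/0.116 = 517564.16330
P_0 = D_1/(1+r)^1 + D_2/(1+r)^2 + TV/(1+r)^2
    = 48333.98058 + 45987.67085 + 403185.01077 = 497506.66220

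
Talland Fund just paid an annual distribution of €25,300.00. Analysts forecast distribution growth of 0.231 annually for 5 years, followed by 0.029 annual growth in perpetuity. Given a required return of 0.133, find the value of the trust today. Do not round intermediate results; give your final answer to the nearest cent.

€542368.66

D_1 = 31144.30000
D_2 = 38338.63330
D_3 = 47194.85759
D_4 = 58096.86970
D_5 = 71517.24660
Terminal value at year 5: TV = D_5×(1+g_2)/(r−g_2) = 73591.24675/0.104 = 707608.14180
P_0 = D_1/(1+r)^1 + D_2/(1+r)^2 + D_3/(1+r)^3 + D_4/(1+r)^4 + D_5/(1+r)^5 + TV/(1+r)^5
    = 27488.34951 + 29865.98257 + 32449.27144 + 35256.00454 + 38305.50891 + 379003.54485 = 542368.66183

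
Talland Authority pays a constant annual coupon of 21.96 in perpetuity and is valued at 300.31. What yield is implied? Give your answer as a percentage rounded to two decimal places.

P = C/r ⇒ r = C/P = 21.96/300.31 = 0.073124

7.31%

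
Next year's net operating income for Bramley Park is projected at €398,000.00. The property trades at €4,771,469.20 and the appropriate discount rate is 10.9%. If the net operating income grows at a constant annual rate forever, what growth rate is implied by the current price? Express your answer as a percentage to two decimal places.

P = D₁/(r−g) ⇒ g = r − D₁/P = 0.109 − €398,000.00/€4,771,469.20 = 0.025588

2.56%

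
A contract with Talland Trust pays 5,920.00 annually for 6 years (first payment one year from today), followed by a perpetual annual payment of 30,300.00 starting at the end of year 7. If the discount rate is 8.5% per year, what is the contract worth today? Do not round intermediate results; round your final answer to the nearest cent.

245454.13

PV of 6-year annuity: 5,920.00 × [1 − (1+0.085)^−6] / 0.085 = 26957.23604
Perpetuity value at year 6: 30,300.00 / 0.085 = 356470.58824
PV of perpetuity: 356470.58824 / (1+0.085)^6 = 218496.89700
Total PV = 26957.23604 + 218496.89700 = 245454.13304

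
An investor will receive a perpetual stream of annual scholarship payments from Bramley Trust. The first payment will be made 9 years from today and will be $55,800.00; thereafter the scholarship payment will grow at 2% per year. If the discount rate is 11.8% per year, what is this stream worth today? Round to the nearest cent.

Value at end of year 8: C₁ / (r − g) = $55,800.00 / (0.118 − 0.02) = $569,387.7551
Discount to today: PV = $569,387.7551 / (1 + 0.118)^8 = $569,387.7551 / 2.440813 = $233,277.95

$233277.95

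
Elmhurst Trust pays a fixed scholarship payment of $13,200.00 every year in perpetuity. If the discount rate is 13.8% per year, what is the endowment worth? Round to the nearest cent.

$95652.17

Level perpetuity: PV = C / r = $13,200.00 / 0.138 = $95,652.17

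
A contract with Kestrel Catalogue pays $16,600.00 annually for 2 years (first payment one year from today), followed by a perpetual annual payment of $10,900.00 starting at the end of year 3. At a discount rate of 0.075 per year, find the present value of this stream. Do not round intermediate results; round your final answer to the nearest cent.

$155568.05

PV of 2-year annuity: $16,600.00 × [1 − (1+0.075)^−2] / 0.075 = 29806.38183
Perpetuity value at year 2: $10,900.00 / 0.075 = 145333.33333
PV of perpetuity: 145333.33333 / (1+0.075)^2 = 125761.67298
Total PV = 29806.38183 + 125761.67298 = 155568.05480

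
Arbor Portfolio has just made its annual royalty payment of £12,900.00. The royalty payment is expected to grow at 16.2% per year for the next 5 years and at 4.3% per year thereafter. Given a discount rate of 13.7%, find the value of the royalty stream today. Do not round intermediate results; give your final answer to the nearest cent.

£228459.96

D_1 = 14989.80000
D_2 = 17418.14760
D_3 = 20239.88751
D_4 = 23518.74929
D_5 = 27328.78667
Terminal value at year 5: TV = D_5×(1+g_2)/(r−g_2) = 28503.92450/0.094 = 303233.23936
P_0 = D_1/(1+r)^1 + D_2/(1+r)^2 + D_3/(1+r)^3 + D_4/(1+r)^4 + D_5/(1+r)^5 + TV/(1+r)^5
    = 13183.64116 + 13473.51893 + 13769.77045 + 14072.53585 + 14381.95836 + 159578.53802 = 228459.96278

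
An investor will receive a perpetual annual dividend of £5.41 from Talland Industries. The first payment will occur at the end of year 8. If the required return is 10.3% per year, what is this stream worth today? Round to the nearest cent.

Value at end of year 7: C / r = £5.41 / 0.103 = £52.5243
Discount to today: PV = £52.5243 / (1 + 0.103)^7 = £52.5243 / 1.986226 = £26.44

£26.44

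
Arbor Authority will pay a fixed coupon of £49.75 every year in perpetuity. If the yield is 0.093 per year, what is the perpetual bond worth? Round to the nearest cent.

Level perpetuity: PV = C / r = £49.75 / 0.093 = £534.95

£534.95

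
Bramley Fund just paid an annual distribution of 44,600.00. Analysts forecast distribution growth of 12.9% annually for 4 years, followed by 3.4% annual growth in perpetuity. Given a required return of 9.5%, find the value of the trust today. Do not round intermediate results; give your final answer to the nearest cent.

1047052.88

D_1 = 50353.40000
D_2 = 56848.98860
D_3 = 64182.50813
D_4 = 72462.05168
Terminal value at year 4: TV = D_4×(1+g_2)/(r−g_2) = 74925.76144/0.061 = 1228291.17107
P_0 = D_1/(1+r)^1 + D_2/(1+r)^2 + D_3/(1+r)^3 + D_4/(1+r)^4 + TV/(1+r)^4
    = 45984.84018 + 47412.67997 + 48884.85451 + 50402.74040 + 854367.76351 = 1047052.87857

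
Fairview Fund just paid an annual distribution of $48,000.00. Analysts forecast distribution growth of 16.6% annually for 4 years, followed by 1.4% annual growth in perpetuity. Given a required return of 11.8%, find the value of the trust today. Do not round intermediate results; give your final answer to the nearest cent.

D_1 = 55968.00000
D_2 = 65258.68800
D_3 = 76091.63021
D_4 = 88722.84082
Terminal value at year 4: TV = D_4×(1+g_2)/(r−g_2) = 89964.96059/0.104 = 865047.69802
P_0 = D_1/(1+r)^1 + D_2/(1+r)^2 + D_3/(1+r)^3 + D_4/(1+r)^4 + TV/(1+r)^4
    = 50060.82290 + 52210.12478 + 54451.70437 + 56789.52352 + 553697.85434 = 767210.02991

$767210.03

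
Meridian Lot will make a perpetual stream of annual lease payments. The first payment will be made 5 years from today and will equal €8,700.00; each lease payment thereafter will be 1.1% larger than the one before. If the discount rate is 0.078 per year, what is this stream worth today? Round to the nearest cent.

Value at end of year 4: C₁ / (r − g) = €8,700.00 / (0.078 − 0.011) = €129,850.7463
Discount to today: PV = €129,850.7463 / (1 + 0.078)^4 = €129,850.7463 / 1.350439 = €96,154.45

€96154.45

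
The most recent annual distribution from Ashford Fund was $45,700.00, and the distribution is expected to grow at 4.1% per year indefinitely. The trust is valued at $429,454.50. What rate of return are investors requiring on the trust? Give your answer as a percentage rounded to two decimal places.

15.18%

D₁ = $45,700.00 × 1.041 = $47,573.7000
P = D₁/(r − g) ⇒ r = D₁/P + g = $47,573.7000/$429,454.50 + 0.041 = 0.110777 + 0.041 = 0.151777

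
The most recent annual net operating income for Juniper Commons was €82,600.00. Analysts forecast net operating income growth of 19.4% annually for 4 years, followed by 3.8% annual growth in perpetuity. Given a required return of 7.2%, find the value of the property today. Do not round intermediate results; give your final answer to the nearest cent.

D_1 = 98624.40000
D_2 = 117757.53360
D_3 = 140602.49512
D_4 = 167879.37917
Terminal value at year 4: TV = D_4×(1+g_2)/(r−g_2) = 174258.79558/0.034 = 5125258.69353
P_0 = D_1/(1+r)^1 + D_2/(1+r)^2 + D_3/(1+r)^3 + D_4/(1+r)^4 + TV/(1+r)^4
    = 92000.37313 + 102470.56485 + 114132.32690 + 127121.26709 + 3880937.50691 = 4316662.03888

€4316662.04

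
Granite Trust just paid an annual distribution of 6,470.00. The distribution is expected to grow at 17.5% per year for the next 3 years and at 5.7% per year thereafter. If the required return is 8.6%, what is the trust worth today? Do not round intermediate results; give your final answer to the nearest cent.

D_1 = 7602.25000
D_2 = 8932.64375
D_3 = 10495.85641
Terminal value at year 3: TV = D_3×(1+g_2)/(r−g_2) = 11094.12022/0.029 = 382555.86970
P_0 = D_1/(1+r)^1 + D_2/(1+r)^2 + D_3/(1+r)^3 + TV/(1+r)^3
    = 7000.23020 + 7573.91389 + 8194.61218 + 298679.48522 = 321448.24149

321448.24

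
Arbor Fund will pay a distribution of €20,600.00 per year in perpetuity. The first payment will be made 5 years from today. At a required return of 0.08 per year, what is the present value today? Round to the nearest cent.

€189270.19

Value at end of year 4: C / r = €20,600.00 / 0.08 = €257,500.0000
Discount to today: PV = €257,500.0000 / (1 + 0.08)^4 = €257,500.0000 / 1.360489 = €189,270.19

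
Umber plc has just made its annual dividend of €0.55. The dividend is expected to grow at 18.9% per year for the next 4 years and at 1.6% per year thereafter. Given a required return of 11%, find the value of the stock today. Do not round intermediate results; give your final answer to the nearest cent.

D_1 = 0.65395
D_2 = 0.77755
D_3 = 0.92450
D_4 = 1.09923
Terminal value at year 4: TV = D_4×(1+g_2)/(r−g_2) = 1.11682/0.094 = 11.88108
P_0 = D_1/(1+r)^1 + D_2/(1+r)^2 + D_3/(1+r)^3 + D_4/(1+r)^4 + TV/(1+r)^4
    = 0.58914 + 0.63107 + 0.67599 + 0.72410 + 7.82644 = 10.44674

€10.45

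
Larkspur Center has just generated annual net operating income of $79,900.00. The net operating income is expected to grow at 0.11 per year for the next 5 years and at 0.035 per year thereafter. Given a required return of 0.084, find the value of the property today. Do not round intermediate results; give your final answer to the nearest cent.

D_1 = 88689.00000
D_2 = 98444.79000
D_3 = 109273.71690
D_4 = 121293.82576
D_5 = 134636.14659
Terminal value at year 5: TV = D_5×(1+g_2)/(r−g_2) = 139348.41172/0.049 = 2843845.13721
P_0 = D_1/(1+r)^1 + D_2/(1+r)^2 + D_3/(1+r)^3 + D_4/(1+r)^4 + D_5/(1+r)^5 + TV/(1+r)^5
    = 81816.42066 + 83778.80714 + 85788.26192 + 87845.91396 + 89952.91928 + 1900025.94798 = 2329208.27094

$2329208.27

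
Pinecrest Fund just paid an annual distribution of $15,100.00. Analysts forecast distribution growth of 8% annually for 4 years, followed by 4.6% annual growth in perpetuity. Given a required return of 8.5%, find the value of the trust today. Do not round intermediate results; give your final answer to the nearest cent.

D_1 = 16308.00000
D_2 = 17612.64000
D_3 = 19021.65120
D_4 = 20543.38330
Terminal value at year 4: TV = D_4×(1+g_2)/(r−g_2) = 21488.37893/0.039 = 550984.07507
P_0 = D_1/(1+r)^1 + D_2/(1+r)^2 + D_3/(1+r)^3 + D_4/(1+r)^4 + TV/(1+r)^4
    = 15030.41475 + 14961.15016 + 14892.20477 + 14823.57710 + 397575.93961 = 457283.28639

$457283.29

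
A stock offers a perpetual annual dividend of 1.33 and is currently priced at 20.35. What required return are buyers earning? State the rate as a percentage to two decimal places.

P = C/r ⇒ r = C/P = 1.33/20.35 = 0.065356

6.54%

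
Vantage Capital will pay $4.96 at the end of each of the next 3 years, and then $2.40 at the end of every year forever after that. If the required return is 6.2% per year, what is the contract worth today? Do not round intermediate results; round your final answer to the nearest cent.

PV of 3-year annuity: $4.96 × [1 − (1+0.062)^−3] / 0.062 = 13.20923
Perpetuity value at year 3: $2.40 / 0.062 = 38.70968
PV of perpetuity: 38.70968 / (1+0.062)^3 = 32.31811
Total PV = 13.20923 + 32.31811 = 45.52735

$45.53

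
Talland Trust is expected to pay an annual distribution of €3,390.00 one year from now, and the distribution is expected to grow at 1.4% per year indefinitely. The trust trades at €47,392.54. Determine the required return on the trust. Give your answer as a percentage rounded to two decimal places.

P = D₁/(r − g) ⇒ r = D₁/P + g = €3,390.0000/€47,392.54 + 0.014 = 0.071530 + 0.014 = 0.085530

8.55%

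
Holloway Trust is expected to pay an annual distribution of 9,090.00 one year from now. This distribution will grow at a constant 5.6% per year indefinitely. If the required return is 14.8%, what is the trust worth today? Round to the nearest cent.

98804.35

Growing perpetuity: P = D₁ / (r − g) = 9,090.0000 / (0.148 − 0.056) = 98,804.35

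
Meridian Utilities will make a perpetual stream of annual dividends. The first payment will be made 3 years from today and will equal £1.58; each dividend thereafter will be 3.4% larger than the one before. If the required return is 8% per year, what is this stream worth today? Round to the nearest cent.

Value at end of year 2: C₁ / (r − g) = £1.58 / (0.08 − 0.034) = £34.3478
Discount to today: PV = £34.3478 / (1 + 0.08)^2 = £34.3478 / 1.166400 = £29.45

£29.45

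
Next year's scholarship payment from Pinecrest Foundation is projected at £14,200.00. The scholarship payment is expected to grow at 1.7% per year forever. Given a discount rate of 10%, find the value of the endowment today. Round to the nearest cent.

Growing perpetuity: P = D₁ / (r − g) = £14,200.0000 / (0.1 − 0.017) = £171,084.34

£171084.34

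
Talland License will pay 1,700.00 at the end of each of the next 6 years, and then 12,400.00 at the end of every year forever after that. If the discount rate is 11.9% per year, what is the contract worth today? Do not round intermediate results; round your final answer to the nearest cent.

60084.75

PV of 6-year annuity: 1,700.00 × [1 − (1+0.119)^−6] / 0.119 = 7009.23260
Perpetuity value at year 6: 12,400.00 / 0.119 = 104201.68067
PV of perpetuity: 104201.68067 / (1+0.119)^6 = 53075.51350
Total PV = 7009.23260 + 53075.51350 = 60084.74609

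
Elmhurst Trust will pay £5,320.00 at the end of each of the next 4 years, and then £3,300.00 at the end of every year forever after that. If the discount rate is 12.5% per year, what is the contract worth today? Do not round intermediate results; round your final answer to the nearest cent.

PV of 4-year annuity: £5,320.00 × [1 − (1+0.125)^−4] / 0.125 = 15990.00152
Perpetuity value at year 4: £3,300.00 / 0.125 = 26400.00000
PV of perpetuity: 26400.00000 / (1+0.125)^4 = 16481.39003
Total PV = 15990.00152 + 16481.39003 = 32471.39156

£32471.39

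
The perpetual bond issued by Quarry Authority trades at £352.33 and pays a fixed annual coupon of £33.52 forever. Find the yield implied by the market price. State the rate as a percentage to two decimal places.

P = C/r ⇒ r = C/P = £33.52/£352.33 = 0.095138

9.51%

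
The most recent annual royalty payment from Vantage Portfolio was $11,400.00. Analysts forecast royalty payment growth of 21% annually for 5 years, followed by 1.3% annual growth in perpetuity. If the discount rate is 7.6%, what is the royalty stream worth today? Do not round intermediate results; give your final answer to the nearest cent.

$411818.17

D_1 = 13794.00000
D_2 = 16690.74000
D_3 = 20195.79540
D_4 = 24436.91243
D_5 = 29568.66405
Terminal value at year 5: TV = D_5×(1+g_2)/(r−g_2) = 29953.05668/0.063 = 475445.34409
P_0 = D_1/(1+r)^1 + D_2/(1+r)^2 + D_3/(1+r)^3 + D_4/(1+r)^4 + D_5/(1+r)^5 + TV/(1+r)^5
    = 12819.70260 + 14416.20832 + 16211.53537 + 18230.44406 + 20500.77817 + 329639.49654 = 411818.16506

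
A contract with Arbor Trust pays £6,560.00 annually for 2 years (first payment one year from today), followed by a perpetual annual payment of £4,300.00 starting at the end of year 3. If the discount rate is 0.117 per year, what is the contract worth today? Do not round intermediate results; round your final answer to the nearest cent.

£40586.76

PV of 2-year annuity: £6,560.00 × [1 − (1+0.117)^−2] / 0.117 = 11130.59424
Perpetuity value at year 2: £4,300.00 / 0.117 = 36752.13675
PV of perpetuity: 36752.13675 / (1+0.117)^2 = 29456.16797
Total PV = 11130.59424 + 29456.16797 = 40586.76221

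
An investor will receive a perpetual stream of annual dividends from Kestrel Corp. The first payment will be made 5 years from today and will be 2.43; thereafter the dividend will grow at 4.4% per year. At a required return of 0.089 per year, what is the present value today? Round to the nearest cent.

38.40

Value at end of year 4: C₁ / (r − g) = 2.43 / (0.089 − 0.044) = 54.0000
Discount to today: PV = 54.0000 / (1 + 0.089)^4 = 54.0000 / 1.406409 = 38.40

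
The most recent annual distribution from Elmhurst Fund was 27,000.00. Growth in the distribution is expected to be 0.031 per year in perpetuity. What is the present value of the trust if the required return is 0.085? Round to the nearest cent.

515500.00

D₁ = D₀ × (1 + g) = 27,000.00 × 1.031 = 27,837.0000
Growing perpetuity: P = D₁ / (r − g) = 27,837.0000 / (0.085 − 0.031) = 515,500.00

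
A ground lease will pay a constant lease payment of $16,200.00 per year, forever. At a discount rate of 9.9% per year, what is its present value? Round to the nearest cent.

Level perpetuity: PV = C / r = $16,200.00 / 0.099 = $163,636.36

$163636.36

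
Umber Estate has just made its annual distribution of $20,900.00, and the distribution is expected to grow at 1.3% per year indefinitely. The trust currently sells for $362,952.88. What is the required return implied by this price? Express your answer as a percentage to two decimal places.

D₁ = $20,900.00 × 1.013 = $21,171.7000
P = D₁/(r − g) ⇒ r = D₁/P + g = $21,171.7000/$362,952.88 + 0.013 = 0.058332 + 0.013 = 0.071332

7.13%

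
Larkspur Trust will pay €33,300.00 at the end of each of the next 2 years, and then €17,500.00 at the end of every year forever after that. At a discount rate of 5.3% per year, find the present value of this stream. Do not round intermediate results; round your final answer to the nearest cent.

PV of 2-year annuity: €33,300.00 × [1 − (1+0.053)^−2] / 0.053 = 61656.15539
Perpetuity value at year 2: €17,500.00 / 0.053 = 330188.67925
PV of perpetuity: 330188.67925 / (1+0.053)^2 = 297786.79578
Total PV = 61656.15539 + 297786.79578 = 359442.95117

€359442.95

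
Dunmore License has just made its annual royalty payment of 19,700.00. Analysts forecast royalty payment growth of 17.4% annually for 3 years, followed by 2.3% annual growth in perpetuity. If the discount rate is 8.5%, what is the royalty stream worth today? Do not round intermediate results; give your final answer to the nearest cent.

481116.75

D_1 = 23127.80000
D_2 = 27152.03720
D_3 = 31876.49167
Terminal value at year 3: TV = D_3×(1+g_2)/(r−g_2) = 32609.65098/0.062 = 525962.11260
P_0 = D_1/(1+r)^1 + D_2/(1+r)^2 + D_3/(1+r)^3 + TV/(1+r)^3
    = 21315.94470 + 23064.44155 + 24956.36348 + 411779.99742 = 481116.74715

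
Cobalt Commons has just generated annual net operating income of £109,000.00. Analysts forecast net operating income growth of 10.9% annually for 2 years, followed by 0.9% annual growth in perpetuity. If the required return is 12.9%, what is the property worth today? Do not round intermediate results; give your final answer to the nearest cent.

D_1 = 120881.00000
D_2 = 134057.02900
Terminal value at year 2: TV = D_2×(1+g_2)/(r−g_2) = 135263.54226/0.12 = 1127196.18551
P_0 = D_1/(1+r)^1 + D_2/(1+r)^2 + TV/(1+r)^2
    = 107069.08769 + 105172.38109 + 884324.43763 = 1096565.90641

£1096565.91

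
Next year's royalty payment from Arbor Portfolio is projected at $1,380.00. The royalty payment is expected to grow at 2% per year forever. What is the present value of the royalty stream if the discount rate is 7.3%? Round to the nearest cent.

$26037.74

Growing perpetuity: P = D₁ / (r − g) = $1,380.0000 / (0.073 − 0.02) = $26,037.74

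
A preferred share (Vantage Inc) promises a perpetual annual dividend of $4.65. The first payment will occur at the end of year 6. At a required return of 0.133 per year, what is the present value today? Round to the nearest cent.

Value at end of year 5: C / r = $4.65 / 0.133 = $34.9624
Discount to today: PV = $34.9624 / (1 + 0.133)^5 = $34.9624 / 1.867022 = $18.73

$18.73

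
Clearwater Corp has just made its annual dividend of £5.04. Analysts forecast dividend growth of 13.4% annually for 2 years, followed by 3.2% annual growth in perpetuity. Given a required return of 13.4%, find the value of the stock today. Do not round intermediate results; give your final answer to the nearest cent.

D_1 = 5.71536
D_2 = 6.48122
Terminal value at year 2: TV = D_2×(1+g_2)/(r−g_2) = 6.68862/0.102 = 65.57468
P_0 = D_1/(1+r)^1 + D_2/(1+r)^2 + TV/(1+r)^2
    = 5.04000 + 5.04000 + 50.99294 = 61.07294

£61.07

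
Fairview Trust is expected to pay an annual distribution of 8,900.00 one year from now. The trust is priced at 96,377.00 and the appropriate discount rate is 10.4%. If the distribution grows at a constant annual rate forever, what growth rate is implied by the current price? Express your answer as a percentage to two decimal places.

P = D₁/(r−g) ⇒ g = r − D₁/P = 0.104 − 8,900.00/96,377.00 = 0.011654

1.17%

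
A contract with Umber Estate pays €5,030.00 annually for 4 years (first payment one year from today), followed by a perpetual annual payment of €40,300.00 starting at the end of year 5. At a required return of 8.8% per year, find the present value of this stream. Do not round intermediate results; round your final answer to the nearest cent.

€343186.21

PV of 4-year annuity: €5,030.00 × [1 − (1+0.088)^−4] / 0.088 = 16367.58567
Perpetuity value at year 4: €40,300.00 / 0.088 = 457954.54545
PV of perpetuity: 457954.54545 / (1+0.088)^4 = 326818.62053
Total PV = 16367.58567 + 326818.62053 = 343186.20619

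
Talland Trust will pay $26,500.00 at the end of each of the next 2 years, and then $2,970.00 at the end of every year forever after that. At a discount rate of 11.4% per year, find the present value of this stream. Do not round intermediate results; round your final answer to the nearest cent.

PV of 2-year annuity: $26,500.00 × [1 − (1+0.114)^−2] / 0.114 = 45141.96661
Perpetuity value at year 2: $2,970.00 / 0.114 = 26052.63158
PV of perpetuity: 26052.63158 / (1+0.114)^2 = 20993.32438
Total PV = 45141.96661 + 20993.32438 = 66135.29099

$66135.29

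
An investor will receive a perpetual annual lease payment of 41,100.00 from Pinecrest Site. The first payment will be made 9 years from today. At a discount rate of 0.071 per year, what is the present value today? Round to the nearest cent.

334401.11

Value at end of year 8: C / r = 41,100.00 / 0.071 = 578,873.2394
Discount to today: PV = 578,873.2394 / (1 + 0.071)^8 = 578,873.2394 / 1.731075 = 334,401.11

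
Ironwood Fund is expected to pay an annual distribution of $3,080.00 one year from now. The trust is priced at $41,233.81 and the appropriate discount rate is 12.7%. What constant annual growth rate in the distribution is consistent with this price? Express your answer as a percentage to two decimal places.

5.23%

P = D₁/(r−g) ⇒ g = r − D₁/P = 0.127 − $3,080.00/$41,233.81 = 0.052304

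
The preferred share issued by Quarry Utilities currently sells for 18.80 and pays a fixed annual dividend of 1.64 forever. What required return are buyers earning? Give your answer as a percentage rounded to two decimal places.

8.72%

P = C/r ⇒ r = C/P = 1.64/18.80 = 0.087234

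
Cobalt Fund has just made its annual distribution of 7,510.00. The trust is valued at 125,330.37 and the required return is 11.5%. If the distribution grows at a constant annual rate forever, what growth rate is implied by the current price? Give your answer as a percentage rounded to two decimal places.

P = D₀(1+g)/(r−g) ⇒ P(r−g) = D₀(1+g) ⇒ g(P+D₀) = P·r − D₀
g = (P·r − D₀)/(P + D₀) = (125,330.37×0.115 − 7,510.00) / (125,330.37 + 7,510.00) = 0.051965

5.20%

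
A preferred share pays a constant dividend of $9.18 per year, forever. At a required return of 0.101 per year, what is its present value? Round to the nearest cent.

Level perpetuity: PV = C / r = $9.18 / 0.101 = $90.89

$90.89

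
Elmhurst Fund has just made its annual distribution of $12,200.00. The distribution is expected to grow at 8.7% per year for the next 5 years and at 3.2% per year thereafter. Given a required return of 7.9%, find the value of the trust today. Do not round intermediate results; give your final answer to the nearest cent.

$340330.21

D_1 = 13261.40000
D_2 = 14415.14180
D_3 = 15669.25914
D_4 = 17032.48468
D_5 = 18514.31085
Terminal value at year 5: TV = D_5×(1+g_2)/(r−g_2) = 19106.76880/0.047 = 406526.99566
P_0 = D_1/(1+r)^1 + D_2/(1+r)^2 + D_3/(1+r)^3 + D_4/(1+r)^4 + D_5/(1+r)^5 + TV/(1+r)^5
    = 12290.45412 + 12381.57890 + 12473.37930 + 12565.86033 + 12659.02704 + 277959.91298 = 340330.21268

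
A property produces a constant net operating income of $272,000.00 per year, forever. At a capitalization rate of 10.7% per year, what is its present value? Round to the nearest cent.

$2542056.07

Level perpetuity: PV = C / r = $272,000.00 / 0.107 = $2,542,056.07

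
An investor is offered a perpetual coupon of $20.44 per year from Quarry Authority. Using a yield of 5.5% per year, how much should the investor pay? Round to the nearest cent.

$371.64

Level perpetuity: PV = C / r = $20.44 / 0.055 = $371.64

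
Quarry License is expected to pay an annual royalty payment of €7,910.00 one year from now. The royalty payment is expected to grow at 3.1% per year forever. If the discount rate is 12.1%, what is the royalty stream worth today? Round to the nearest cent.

€87888.89

Growing perpetuity: P = D₁ / (r − g) = €7,910.0000 / (0.121 − 0.031) = €87,888.89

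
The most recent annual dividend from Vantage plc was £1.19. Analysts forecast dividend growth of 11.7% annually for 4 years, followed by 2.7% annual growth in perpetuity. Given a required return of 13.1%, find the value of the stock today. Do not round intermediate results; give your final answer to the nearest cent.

£15.79

D_1 = 1.32923
D_2 = 1.48475
D_3 = 1.65847
D_4 = 1.85251
Terminal value at year 4: TV = D_4×(1+g_2)/(r−g_2) = 1.90252/0.104 = 18.29350
P_0 = D_1/(1+r)^1 + D_2/(1+r)^2 + D_3/(1+r)^3 + D_4/(1+r)^4 + TV/(1+r)^4
    = 1.17527 + 1.16072 + 1.14635 + 1.13216 + 11.18012 = 15.79463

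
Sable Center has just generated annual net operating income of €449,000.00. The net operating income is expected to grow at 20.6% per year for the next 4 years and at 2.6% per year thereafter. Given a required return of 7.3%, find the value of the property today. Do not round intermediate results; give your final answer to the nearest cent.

D_1 = 541494.00000
D_2 = 653041.76400
D_3 = 787568.36738
D_4 = 949807.45107
Terminal value at year 4: TV = D_4×(1+g_2)/(r−g_2) = 974502.44479/0.047 = 20734094.57006
P_0 = D_1/(1+r)^1 + D_2/(1+r)^2 + D_3/(1+r)^3 + D_4/(1+r)^4 + TV/(1+r)^4
    = 504654.24045 + 567206.90958 + 637513.07824 + 716533.80462 + 15641780.50091 = 18067688.53380

€18067688.53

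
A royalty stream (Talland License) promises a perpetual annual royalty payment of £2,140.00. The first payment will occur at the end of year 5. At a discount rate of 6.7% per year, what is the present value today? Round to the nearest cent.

£24642.30

Value at end of year 4: C / r = £2,140.00 / 0.067 = £31,940.2985
Discount to today: PV = £31,940.2985 / (1 + 0.067)^4 = £31,940.2985 / 1.296157 = £24,642.30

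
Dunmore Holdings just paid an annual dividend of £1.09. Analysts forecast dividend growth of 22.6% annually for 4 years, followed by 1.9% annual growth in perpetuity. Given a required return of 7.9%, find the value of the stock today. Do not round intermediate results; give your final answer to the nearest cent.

D_1 = 1.33634
D_2 = 1.63835
D_3 = 2.00862
D_4 = 2.46257
Terminal value at year 4: TV = D_4×(1+g_2)/(r−g_2) = 2.50936/0.06 = 41.82263
P_0 = D_1/(1+r)^1 + D_2/(1+r)^2 + D_3/(1+r)^3 + D_4/(1+r)^4 + TV/(1+r)^4
    = 1.23850 + 1.40723 + 1.59895 + 1.81678 + 30.85500 = 36.91645

£36.92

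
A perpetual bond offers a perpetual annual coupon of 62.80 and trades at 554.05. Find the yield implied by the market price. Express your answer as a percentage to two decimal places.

P = C/r ⇒ r = C/P = 62.80/554.05 = 0.113347

11.33%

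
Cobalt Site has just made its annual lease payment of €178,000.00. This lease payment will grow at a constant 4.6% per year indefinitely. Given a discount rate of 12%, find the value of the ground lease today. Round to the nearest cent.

€2516054.05

D₁ = D₀ × (1 + g) = €178,000.00 × 1.046 = €186,188.0000
Growing perpetuity: P = D₁ / (r − g) = €186,188.0000 / (0.12 − 0.046) = €2,516,054.05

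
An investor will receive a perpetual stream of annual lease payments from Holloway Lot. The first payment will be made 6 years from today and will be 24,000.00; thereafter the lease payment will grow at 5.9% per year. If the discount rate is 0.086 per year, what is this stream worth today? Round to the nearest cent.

588434.80

Value at end of year 5: C₁ / (r − g) = 24,000.00 / (0.086 − 0.059) = 888,888.8889
Discount to today: PV = 888,888.8889 / (1 + 0.086)^5 = 888,888.8889 / 1.510599 = 588,434.80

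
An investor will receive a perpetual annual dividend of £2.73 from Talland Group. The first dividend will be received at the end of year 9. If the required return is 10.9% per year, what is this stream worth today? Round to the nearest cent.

£10.95

Value at end of year 8: C / r = £2.73 / 0.109 = £25.0459
Discount to today: PV = £25.0459 / (1 + 0.109)^8 = £25.0459 / 2.287981 = £10.95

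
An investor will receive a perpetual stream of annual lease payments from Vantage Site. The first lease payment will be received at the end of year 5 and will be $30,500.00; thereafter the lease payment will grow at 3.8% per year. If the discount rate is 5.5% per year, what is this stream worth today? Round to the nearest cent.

$1448241.80

Value at end of year 4: C₁ / (r − g) = $30,500.00 / (0.055 − 0.038) = $1,794,117.6471
Discount to today: PV = $1,794,117.6471 / (1 + 0.055)^4 = $1,794,117.6471 / 1.238825 = $1,448,241.80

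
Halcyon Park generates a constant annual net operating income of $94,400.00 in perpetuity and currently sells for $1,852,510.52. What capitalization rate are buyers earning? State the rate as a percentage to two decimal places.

5.10%

P = C/r ⇒ r = C/P = $94,400.00/$1,852,510.52 = 0.050958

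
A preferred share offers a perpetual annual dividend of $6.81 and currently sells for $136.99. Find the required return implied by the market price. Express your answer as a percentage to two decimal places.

P = C/r ⇒ r = C/P = $6.81/$136.99 = 0.049712

4.97%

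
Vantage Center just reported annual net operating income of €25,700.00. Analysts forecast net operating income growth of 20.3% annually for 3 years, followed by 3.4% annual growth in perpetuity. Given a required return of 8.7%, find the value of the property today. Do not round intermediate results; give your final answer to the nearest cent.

D_1 = 30917.10000
D_2 = 37193.27130
D_3 = 44743.50537
Terminal value at year 3: TV = D_3×(1+g_2)/(r−g_2) = 46264.78456/0.053 = 872920.46333
P_0 = D_1/(1+r)^1 + D_2/(1+r)^2 + D_3/(1+r)^3 + TV/(1+r)^3
    = 28442.59430 + 31477.86655 + 34837.05010 + 679651.12835 = 774408.63930

€774408.64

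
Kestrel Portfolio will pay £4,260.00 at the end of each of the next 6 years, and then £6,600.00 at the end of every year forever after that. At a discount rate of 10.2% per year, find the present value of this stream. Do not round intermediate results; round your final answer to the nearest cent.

£54574.03

PV of 6-year annuity: £4,260.00 × [1 − (1+0.102)^−6] / 0.102 = 18445.17228
Perpetuity value at year 6: £6,600.00 / 0.102 = 64705.88235
PV of perpetuity: 64705.88235 / (1+0.102)^6 = 36128.85488
Total PV = 18445.17228 + 36128.85488 = 54574.02716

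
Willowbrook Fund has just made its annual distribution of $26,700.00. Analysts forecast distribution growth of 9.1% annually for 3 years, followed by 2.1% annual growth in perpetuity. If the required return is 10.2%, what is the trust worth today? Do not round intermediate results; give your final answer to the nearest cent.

D_1 = 29129.70000
D_2 = 31780.50270
D_3 = 34672.52845
Terminal value at year 3: TV = D_3×(1+g_2)/(r−g_2) = 35400.65154/0.081 = 437045.08078
P_0 = D_1/(1+r)^1 + D_2/(1+r)^2 + D_3/(1+r)^3 + TV/(1+r)^3
    = 26433.48457 + 26169.62946 + 25908.40812 + 326573.88504 = 405085.40719

$405085.41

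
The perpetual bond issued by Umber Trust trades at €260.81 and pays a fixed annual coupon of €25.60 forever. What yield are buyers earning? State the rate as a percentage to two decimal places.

P = C/r ⇒ r = C/P = €25.60/€260.81 = 0.098156

9.82%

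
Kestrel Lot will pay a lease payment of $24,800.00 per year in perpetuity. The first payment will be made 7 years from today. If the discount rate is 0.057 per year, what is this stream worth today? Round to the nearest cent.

$311980.11

Value at end of year 6: C / r = $24,800.00 / 0.057 = $435,087.7193
Discount to today: PV = $435,087.7193 / (1 + 0.057)^6 = $435,087.7193 / 1.394601 = $311,980.11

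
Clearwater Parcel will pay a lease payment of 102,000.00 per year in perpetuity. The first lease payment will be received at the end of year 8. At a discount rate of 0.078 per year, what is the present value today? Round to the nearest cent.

Value at end of year 7: C / r = 102,000.00 / 0.078 = 1,307,692.3077
Discount to today: PV = 1,307,692.3077 / (1 + 0.078)^7 = 1,307,692.3077 / 1.691731 = 772,990.65

772990.65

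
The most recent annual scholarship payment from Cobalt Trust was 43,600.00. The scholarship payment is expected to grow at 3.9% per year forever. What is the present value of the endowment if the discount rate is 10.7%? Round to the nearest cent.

D₁ = D₀ × (1 + g) = 43,600.00 × 1.039 = 45,300.4000
Growing perpetuity: P = D₁ / (r − g) = 45,300.4000 / (0.107 − 0.039) = 666,182.35

666182.35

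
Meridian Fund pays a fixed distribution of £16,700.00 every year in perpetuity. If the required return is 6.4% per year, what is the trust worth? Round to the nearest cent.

Level perpetuity: PV = C / r = £16,700.00 / 0.064 = £260,937.50

£260937.50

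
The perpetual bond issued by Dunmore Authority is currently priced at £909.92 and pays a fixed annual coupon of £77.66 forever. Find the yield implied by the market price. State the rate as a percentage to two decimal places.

8.53%

P = C/r ⇒ r = C/P = £77.66/£909.92 = 0.085348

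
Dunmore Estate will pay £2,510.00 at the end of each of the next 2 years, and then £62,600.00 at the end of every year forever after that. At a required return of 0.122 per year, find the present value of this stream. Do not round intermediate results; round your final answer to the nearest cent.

PV of 2-year annuity: £2,510.00 × [1 − (1+0.122)^−2] / 0.122 = 4230.90610
Perpetuity value at year 2: £62,600.00 / 0.122 = 513114.75410
PV of perpetuity: 513114.75410 / (1+0.122)^2 = 407594.94449
Total PV = 4230.90610 + 407594.94449 = 411825.85059

£411825.85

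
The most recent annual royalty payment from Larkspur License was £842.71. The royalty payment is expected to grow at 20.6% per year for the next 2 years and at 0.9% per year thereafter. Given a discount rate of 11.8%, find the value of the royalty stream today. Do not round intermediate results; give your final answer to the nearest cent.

£10966.88

D_1 = 1016.30826
D_2 = 1225.66776
Terminal value at year 2: TV = D_2×(1+g_2)/(r−g_2) = 1236.69877/0.109 = 11345.86029
P_0 = D_1/(1+r)^1 + D_2/(1+r)^2 + TV/(1+r)^2
    = 909.04138 + 980.59383 + 9077.24013 = 10966.87533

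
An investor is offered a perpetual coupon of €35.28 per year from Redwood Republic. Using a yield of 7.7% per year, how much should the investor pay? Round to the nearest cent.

€458.18

Level perpetuity: PV = C / r = €35.28 / 0.077 = €458.18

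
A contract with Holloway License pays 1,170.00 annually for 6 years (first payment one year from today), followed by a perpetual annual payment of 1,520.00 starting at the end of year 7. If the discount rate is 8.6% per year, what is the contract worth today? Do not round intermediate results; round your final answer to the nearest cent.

16085.44

PV of 6-year annuity: 1,170.00 × [1 − (1+0.086)^−6] / 0.086 = 5311.71239
Perpetuity value at year 6: 1,520.00 / 0.086 = 17674.41860
PV of perpetuity: 17674.41860 / (1+0.086)^6 = 10773.73242
Total PV = 5311.71239 + 10773.73242 = 16085.44481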